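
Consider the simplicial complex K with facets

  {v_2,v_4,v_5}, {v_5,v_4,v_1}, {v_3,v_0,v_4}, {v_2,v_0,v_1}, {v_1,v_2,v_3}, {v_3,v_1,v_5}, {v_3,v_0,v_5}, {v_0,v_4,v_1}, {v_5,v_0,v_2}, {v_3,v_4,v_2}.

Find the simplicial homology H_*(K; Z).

H_0 = Z,  H_1 = Z_2,  H_2 = 0.

Take the total order v_0 < v_1 < v_2 < v_3 < v_4 < v_5 on the vertex set. Then K (dimension 2) consists of the simplices:

  0-simplices (6): [v_0], [v_1], [v_2], [v_3], [v_4], [v_5]
  1-simplices (15): (15 of them)
  2-simplices (10): [v_0,v_1,v_2], [v_0,v_1,v_4], [v_0,v_2,v_5], [v_0,v_3,v_4], [v_0,v_3,v_5], [v_1,v_2,v_3], [v_1,v_3,v_5], [v_1,v_4,v_5], [v_2,v_3,v_4], [v_2,v_4,v_5]

so the chain groups are C_0 ≅ Z^6, C_1 ≅ Z^15, C_2 ≅ Z^10.

Boundary ∂_1: C_1 → C_0 sends each edge [p,q] (with p < q) to q − p.
This gives a 6×15 integer matrix of rank 5; reducing to Smith normal form yields diagonal entries (1,1,1,1,1).

Boundary ∂_2: C_2 → C_1 acts by ∂[p,q,r] = [q,r] − [p,r] + [p,q]. For instance
  ∂[v_0,v_2,v_5] = [v_2,v_5] − [v_0,v_5] + [v_0,v_2],
  ∂[v_1,v_2,v_3] = [v_2,v_3] − [v_1,v_3] + [v_1,v_2].
This gives a 15×10 integer matrix of rank 10; reducing to Smith normal form yields diagonal entries (1,1,1,1,1,1,1,1,1,2).

From H_k ≅ ker(∂_k) / im(∂_{k+1}) we obtain:

  H_0: rank C_0 − rank ∂_1 = 6 − 5 = 1, and the invariant factors of ∂_1 are all 1, so H_0 ≅ Z.
  H_1: rank ker ∂_1 − rank ∂_2 = (15 − 5) − 10 = 0, and ∂_2 has invariant factor 2 > 1, so H_1 ≅ Z_2.
  H_2: rank ker ∂_2 − rank ∂_3 = (10 − 10) − 0 = 0, and there is no ∂_3, so H_2 ≅ 0.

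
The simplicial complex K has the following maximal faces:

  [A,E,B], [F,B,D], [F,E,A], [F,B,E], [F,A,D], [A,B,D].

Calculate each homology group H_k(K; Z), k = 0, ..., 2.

H_0 = Z,  H_1 = 0,  H_2 = Z.

Fix the vertex order A < B < D < E < F and write every simplex with vertices in increasing order. Then dim K = 2 and the simplices of K are:

  0-simplices (5): A, B, D, E, F
  1-simplices (9): AB, AD, AE, AF, BD, BE, BF, DF, EF
  2-simplices (6): ABD, ABE, ADF, AEF, BDF, BEF

giving chain groups C_0 ≅ Z^5, C_1 ≅ Z^9, C_2 ≅ Z^6.

The boundary map ∂_1: C_1 → C_0 sends each edge [p,q] (with p < q) to q − p. For instance
  ∂AD = D − A.
This gives a 5×9 integer matrix of rank 4; reducing to Smith normal form yields diagonal entries (1,1,1,1).

Boundary ∂_2: C_2 → C_1 maps a triangle to the signed sum of its edges. For instance
  ∂ABE = BE − AE + AB,
  ∂ABD = BD − AD + AB.
The 9×6 boundary matrix has rank 5 and Smith normal form diag(1,1,1,1,1).

From H_k ≅ ker(∂_k) / im(∂_{k+1}) we obtain:

  H_0: rank C_0 − rank ∂_1 = 5 − 4 = 1, and the invariant factors of ∂_1 are all 1, so H_0 = Z.
  H_1: rank ker ∂_1 − rank ∂_2 = (9 − 4) − 5 = 0, and the invariant factors of ∂_2 are all 1, so H_1 = 0.
  H_2: rank ker ∂_2 − rank ∂_3 = (6 − 5) − 0 = 1, and there is no ∂_3, so H_2 = Z.

(K is a triangulation of the 2-sphere S^2.)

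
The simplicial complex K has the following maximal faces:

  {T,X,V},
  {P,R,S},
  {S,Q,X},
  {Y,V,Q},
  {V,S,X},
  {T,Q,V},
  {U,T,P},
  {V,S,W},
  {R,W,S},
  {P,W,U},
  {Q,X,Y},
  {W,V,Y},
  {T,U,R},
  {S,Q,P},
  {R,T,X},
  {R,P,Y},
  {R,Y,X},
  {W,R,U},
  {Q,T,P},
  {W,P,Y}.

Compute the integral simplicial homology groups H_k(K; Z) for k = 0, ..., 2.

Fix the vertex order P < Q < R < S < T < U < V < W < X < Y and write every simplex with vertices in increasing order. Then dim K = 2 and the simplices of K are:

  0-simplices (10): P, Q, R, S, T, U, V, W, X, Y
  1-simplices (30): PQ, PR, PS, PT, PU, PW, PY, QS, QT, QV, QX, QY, RS, RT, RU, RW, RX, RY, SV, SW, SX, TU, TV, TX, UW, VW, VX, VY, WY, XY
  2-simplices (20): PQS, PQT, PRS, PRY, PTU, PUW, PWY, QSX, QTV, QVY, QXY, RSW, RTU, RTX, RUW, RXY, SVW, SVX, TVX, VWY

Hence C_0 ≅ Z^10, C_1 ≅ Z^30, C_2 ≅ Z^20.

Boundary ∂_1: C_1 → C_0 is given by ∂[p,q] = [q] − [p].
As a 10×30 matrix over Z this has rank 9, with invariant factors (1,1,1,1,1,1,1,1,1).

Boundary ∂_2: C_2 → C_1 sends each 2-simplex [p,q,r] to [q,r] − [p,r] + [p,q]. For instance
  ∂TVX = VX − TX + TV,
  ∂PRS = RS − PS + PR.
As a 30×20 matrix over Z this has rank 20, with invariant factors (1,1,1,1,1,1,1,1,1,1,1,1,1,1,1,1,1,1,1,2).

Reading off H_k = ker ∂_k / im ∂_{k+1}:

  H_0: rank C_0 − rank ∂_1 = 10 − 9 = 1, and the invariant factors of ∂_1 are all 1, so H_0 ≅ Z.
  H_1: rank ker ∂_1 − rank ∂_2 = (30 − 9) − 20 = 1, and ∂_2 has invariant factor 2 > 1, so H_1 ≅ Z ⊕ Z/2.
  H_2: rank ker ∂_2 − rank ∂_3 = (20 − 20) − 0 = 0, and there is no ∂_3, so H_2 ≅ 0.

As a check, the Euler characteristic is 10 − 30 + 20 = 0, which agrees with 1 − 1 + 0 = 0.

H_0 = Z,  H_1 = Z ⊕ Z/2,  H_2 = 0.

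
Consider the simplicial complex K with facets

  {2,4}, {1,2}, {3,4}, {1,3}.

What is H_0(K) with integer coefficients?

Fix the vertex order 1 < 2 < 3 < 4 and write every simplex with vertices in increasing order. Then dim K = 1 and the simplices of K are:

  0-simplices (4): [1], [2], [3], [4]
  1-simplices (4): [1,2], [1,3], [2,4], [3,4]

giving chain groups C_0 ≅ Z^4, C_1 ≅ Z^4.

The boundary map ∂_1: C_1 → C_0 sends each edge [p,q] (with p < q) to q − p. For instance
  ∂[2,4] = [4] − [2].
As a 4×4 matrix over Z this has rank 3, with invariant factors (1,1,1).

Now H_k = ker ∂_k / im ∂_{k+1}, so:

  H_0: rank C_0 − rank ∂_1 = 4 − 3 = 1, and the invariant factors of ∂_1 are all 1, so H_0 ≅ Z.

(K is a triangulation of the circle S^1.)

H_0 ≅ Z.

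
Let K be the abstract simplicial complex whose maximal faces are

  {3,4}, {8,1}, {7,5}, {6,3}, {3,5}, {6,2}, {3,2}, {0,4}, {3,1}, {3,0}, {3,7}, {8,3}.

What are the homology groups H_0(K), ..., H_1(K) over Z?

H_0 = Z,  H_1 = Z^4.

Fix the vertex order 0 < 1 < 2 < 3 < 4 < 5 < 6 < 7 < 8 and write every simplex with vertices in increasing order. Then dim K = 1 and the simplices of K are:

  0-simplices (9): [0], [1], [2], [3], [4], [5], [6], [7], [8]
  1-simplices (12): [0,3], [0,4], [1,3], [1,8], [2,3], [2,6], [3,4], [3,5], [3,6], [3,7], [3,8], [5,7]

so the chain groups are C_0 ≅ Z^9, C_1 ≅ Z^12.

The boundary map ∂_1: C_1 → C_0 sends each edge [p,q] (with p < q) to q − p.
The resulting 9×12 matrix has rank 8, and its Smith normal form has invariant factors (1,1,1,1,1,1,1,1).

From H_k ≅ ker(∂_k) / im(∂_{k+1}) we obtain:

  H_0: rank C_0 − rank ∂_1 = 9 − 8 = 1, and the invariant factors of ∂_1 are all 1, so H_0 ≅ Z.
  H_1: rank ker ∂_1 − rank ∂_2 = (12 − 8) − 0 = 4, and there is no ∂_2, so H_1 ≅ Z^4.

(K is a triangulation of a wedge of 4 circles.)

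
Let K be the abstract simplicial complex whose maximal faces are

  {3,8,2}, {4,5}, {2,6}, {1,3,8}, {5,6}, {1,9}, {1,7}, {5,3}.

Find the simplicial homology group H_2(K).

We work with the vertex ordering 1 < 2 < 3 < 4 < 5 < 6 < 7 < 8 < 9. The simplices of K, each written with vertices in increasing order, are:

  0-simplices (9): [1], [2], [3], [4], [5], [6], [7], [8], [9]
  1-simplices (11): [1,3], [1,7], [1,8], [1,9], [2,3], [2,6], [2,8], [3,5], [3,8], [4,5], [5,6]
  2-simplices (2): [1,3,8], [2,3,8]

giving chain groups C_0 ≅ Z^9, C_1 ≅ Z^11, C_2 ≅ Z^2.

∂_1: C_1 → C_0 maps an edge to its endpoints' difference, ∂[p,q] = q − p. For instance
  ∂[1,9] = [9] − [1].
As a 9×11 matrix over Z this has rank 8, with invariant factors (1,1,1,1,1,1,1,1).

Boundary ∂_2: C_2 → C_1 maps a triangle to the signed sum of its edges. For instance
  ∂[1,3,8] = [3,8] − [1,8] + [1,3],
  ∂[2,3,8] = [3,8] − [2,8] + [2,3].
The resulting 11×2 matrix has rank 2, and its Smith normal form has invariant factors (1,1).

Reading off H_k = ker ∂_k / im ∂_{k+1}:

  H_2: rank ker ∂_2 − rank ∂_3 = (2 − 2) − 0 = 0, and there is no ∂_3, so H_2 = 0.

H_2 ≅ 0.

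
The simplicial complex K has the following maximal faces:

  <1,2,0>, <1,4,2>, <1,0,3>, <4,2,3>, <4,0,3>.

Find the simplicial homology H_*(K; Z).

Take the total order 0 < 1 < 2 < 3 < 4 on the vertex set. Then K (dimension 2) consists of the simplices:

  0-simplices (5): [0], [1], [2], [3], [4]
  1-simplices (10): [0,1], [0,2], [0,3], [0,4], [1,2], [1,3], [1,4], [2,3], [2,4], [3,4]
  2-simplices (5): [0,1,2], [0,1,3], [0,3,4], [1,2,4], [2,3,4]

so the chain groups are C_0 ≅ Z^5, C_1 ≅ Z^10, C_2 ≅ Z^5.

Boundary ∂_1: C_1 → C_0 maps an edge to its endpoints' difference, ∂[p,q] = q − p. For instance
  ∂[0,1] = [1] − [0].
The resulting 5×10 matrix has rank 4, and its Smith normal form has invariant factors (1,1,1,1).

The boundary map ∂_2: C_2 → C_1 maps a triangle to the signed sum of its edges. For instance
  ∂[2,3,4] = [3,4] − [2,4] + [2,3],
  ∂[0,3,4] = [3,4] − [0,4] + [0,3].
The 10×5 boundary matrix has rank 5 and Smith normal form diag(1,1,1,1,1).

From H_k ≅ ker(∂_k) / im(∂_{k+1}) we obtain:

  H_0: rank C_0 − rank ∂_1 = 5 − 4 = 1, and the invariant factors of ∂_1 are all 1, so H_0 ≅ Z.
  H_1: rank ker ∂_1 − rank ∂_2 = (10 − 4) − 5 = 1, and the invariant factors of ∂_2 are all 1, so H_1 ≅ Z.
  H_2: rank ker ∂_2 − rank ∂_3 = (5 − 5) − 0 = 0, and there is no ∂_3, so H_2 ≅ 0.

H_0 ≅ Z,  H_1 ≅ Z,  H_2 = 0.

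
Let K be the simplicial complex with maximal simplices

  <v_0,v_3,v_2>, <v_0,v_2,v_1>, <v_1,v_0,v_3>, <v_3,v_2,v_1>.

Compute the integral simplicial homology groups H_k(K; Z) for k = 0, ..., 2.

H_0 = Z,  H_1 = 0,  H_2 = Z.

K has 4 vertices, 6 edges, 4 triangles.
rank ∂_0 = 0, rank ∂_1 = 3 ⇒ b_0 = 4 − 0 − 3 = 1; all invariant factors of ∂_1 are 1 so no torsion. So H_0 ≅ Z.
rank ∂_1 = 3, rank ∂_2 = 3 ⇒ b_1 = 6 − 3 − 3 = 0; all invariant factors of ∂_2 are 1 so no torsion. So H_1 ≅ 0.
rank ∂_2 = 3, rank ∂_3 = 0 ⇒ b_2 = 4 − 3 − 0 = 1. So H_2 ≅ Z.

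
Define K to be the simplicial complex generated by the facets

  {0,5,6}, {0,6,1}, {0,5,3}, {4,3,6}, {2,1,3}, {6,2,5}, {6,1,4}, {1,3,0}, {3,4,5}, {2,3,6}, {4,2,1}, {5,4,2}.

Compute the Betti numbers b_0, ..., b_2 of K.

b_0 = 1, b_1 = 0, b_2 = 0.

Fix the vertex order 0 < 1 < 2 < 3 < 4 < 5 < 6 and write every simplex with vertices in increasing order. Then dim K = 2 and the simplices of K are:

  0-simplices (7): [0], [1], [2], [3], [4], [5], [6]
  1-simplices (18): [0,1], [0,3], [0,5], [0,6], [1,2], [1,3], [1,4], [1,6], [2,3], [2,4], [2,5], [2,6], [3,4], [3,5], [3,6], [4,5], [4,6], [5,6]
  2-simplices (12): [0,1,3], [0,1,6], [0,3,5], [0,5,6], [1,2,3], [1,2,4], [1,4,6], [2,3,6], [2,4,5], [2,5,6], [3,4,5], [3,4,6]

so the chain groups are C_0 ≅ Z^7, C_1 ≅ Z^18, C_2 ≅ Z^12.

∂_1: C_1 → C_0 is given by ∂[p,q] = [q] − [p].
As a 7×18 matrix over Z this has rank 6, with invariant factors (1,1,1,1,1,1).

∂_2: C_2 → C_1 maps a triangle to the signed sum of its edges. For instance
  ∂[0,3,5] = [3,5] − [0,5] + [0,3],
  ∂[1,4,6] = [4,6] − [1,6] + [1,4].
The 18×12 boundary matrix has rank 12 and Smith normal form diag(1,1,1,1,1,1,1,1,1,1,1,2).

Computing H_k = (kernel of ∂_k) / (image of ∂_{k+1}):

  H_0: rank C_0 − rank ∂_1 = 7 − 6 = 1, and the invariant factors of ∂_1 are all 1, so H_0 ≅ Z.
  H_1: rank ker ∂_1 − rank ∂_2 = (18 − 6) − 12 = 0, and ∂_2 has invariant factor 2 > 1, so H_1 ≅ Z_2.
  H_2: rank ker ∂_2 − rank ∂_3 = (12 − 12) − 0 = 0, and there is no ∂_3, so H_2 ≅ 0.

(K is a triangulation of the real projective plane RP^2.)

Hence the Betti numbers are b_0 = 1, b_1 = 0, b_2 = 0.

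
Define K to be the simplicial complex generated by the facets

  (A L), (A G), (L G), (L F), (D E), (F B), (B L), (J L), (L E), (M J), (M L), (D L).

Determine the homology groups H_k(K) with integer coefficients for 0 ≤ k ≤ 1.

Take the total order A < B < D < E < F < G < J < L < M on the vertex set. Then K (dimension 1) consists of the simplices:

  0-simplices (9): A, B, D, E, F, G, J, L, M
  1-simplices (12): AG, AL, BF, BL, DE, DL, EL, FL, GL, JL, JM, LM

giving chain groups C_0 ≅ Z^9, C_1 ≅ Z^12.

Boundary ∂_1: C_1 → C_0 maps an edge to its endpoints' difference, ∂[p,q] = q − p. For instance
  ∂EL = L − E.
The 9×12 boundary matrix has rank 8 and Smith normal form diag(1,1,1,1,1,1,1,1).

From H_k ≅ ker(∂_k) / im(∂_{k+1}) we obtain:

  H_0: rank C_0 − rank ∂_1 = 9 − 8 = 1, and the invariant factors of ∂_1 are all 1, so H_0 = Z.
  H_1: rank ker ∂_1 − rank ∂_2 = (12 − 8) − 0 = 4, and there is no ∂_2, so H_1 = Z^4.

H_0 = Z,  H_1 = Z^4.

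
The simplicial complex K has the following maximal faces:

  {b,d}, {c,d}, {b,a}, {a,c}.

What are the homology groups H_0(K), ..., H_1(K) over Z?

We work with the vertex ordering a < b < c < d. The simplices of K, each written with vertices in increasing order, are:

  0-simplices (4): a, b, c, d
  1-simplices (4): ab, ac, bd, cd

Hence C_0 ≅ Z^4, C_1 ≅ Z^4.

Boundary ∂_1: C_1 → C_0 sends each edge [p,q] (with p < q) to q − p. For instance
  ∂bd = d − b.
The 4×4 boundary matrix has rank 3 and Smith normal form diag(1,1,1).

Reading off H_k = ker ∂_k / im ∂_{k+1}:

  H_0: rank C_0 − rank ∂_1 = 4 − 3 = 1, and the invariant factors of ∂_1 are all 1, so H_0 = Z.
  H_1: rank ker ∂_1 − rank ∂_2 = (4 − 3) − 0 = 1, and there is no ∂_2, so H_1 = Z.

(K is a triangulation of the circle S^1.)

H_0 = Z,  H_1 = Z.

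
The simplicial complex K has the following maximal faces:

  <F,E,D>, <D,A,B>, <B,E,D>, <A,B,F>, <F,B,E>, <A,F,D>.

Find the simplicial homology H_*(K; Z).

H_0 ≅ Z,  H_1 = 0,  H_2 ≅ Z.

Fix the vertex order A < B < D < E < F and write every simplex with vertices in increasing order. Then dim K = 2 and the simplices of K are:

  0-simplices (5): A, B, D, E, F
  1-simplices (9): AB, AD, AF, BD, BE, BF, DE, DF, EF
  2-simplices (6): ABD, ABF, ADF, BDE, BEF, DEF

so the chain groups are C_0 ≅ Z^5, C_1 ≅ Z^9, C_2 ≅ Z^6.

Boundary ∂_1: C_1 → C_0 is given by ∂[p,q] = [q] − [p].
The 5×9 boundary matrix has rank 4 and Smith normal form diag(1,1,1,1).

∂_2: C_2 → C_1 maps a triangle to the signed sum of its edges. For instance
  ∂ABD = BD − AD + AB,
  ∂ABF = BF − AF + AB.
This gives a 9×6 integer matrix of rank 5; reducing to Smith normal form yields diagonal entries (1,1,1,1,1).

Computing H_k = (kernel of ∂_k) / (image of ∂_{k+1}):

  H_0: rank C_0 − rank ∂_1 = 5 − 4 = 1, and the invariant factors of ∂_1 are all 1, so H_0 ≅ Z.
  H_1: rank ker ∂_1 − rank ∂_2 = (9 − 4) − 5 = 0, and the invariant factors of ∂_2 are all 1, so H_1 ≅ 0.
  H_2: rank ker ∂_2 − rank ∂_3 = (6 − 5) − 0 = 1, and there is no ∂_3, so H_2 ≅ Z.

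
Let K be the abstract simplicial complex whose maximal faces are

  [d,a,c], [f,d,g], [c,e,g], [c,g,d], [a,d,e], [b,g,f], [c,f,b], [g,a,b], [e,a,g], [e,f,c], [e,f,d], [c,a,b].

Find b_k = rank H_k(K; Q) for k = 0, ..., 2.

K has 7 vertices, 18 edges, 12 triangles.
rank ∂_0 = 0, rank ∂_1 = 6 ⇒ b_0 = 7 − 0 − 6 = 1; all invariant factors of ∂_1 are 1 so no torsion. So H_0 = Z.
rank ∂_1 = 6, rank ∂_2 = 12 ⇒ b_1 = 18 − 6 − 12 = 0; ∂_2 has invariant factor(s) [2] giving torsion. So H_1 = Z/2Z.
rank ∂_2 = 12, rank ∂_3 = 0 ⇒ b_2 = 12 − 12 − 0 = 0. So H_2 = 0.

b_0 = 1, b_1 = 0, b_2 = 0.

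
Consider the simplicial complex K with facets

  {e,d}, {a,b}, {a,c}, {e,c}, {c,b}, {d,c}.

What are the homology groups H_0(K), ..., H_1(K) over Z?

H_0 ≅ Z,  H_1 ≅ Z^2.

Take the total order a < b < c < d < e on the vertex set. Then K (dimension 1) consists of the simplices:

  0-simplices (5): a, b, c, d, e
  1-simplices (6): ab, ac, bc, cd, ce, de

so the chain groups are C_0 ≅ Z^5, C_1 ≅ Z^6.

∂_1: C_1 → C_0 sends each edge [p,q] (with p < q) to q − p.
The resulting 5×6 matrix has rank 4, and its Smith normal form has invariant factors (1,1,1,1).

Reading off H_k = ker ∂_k / im ∂_{k+1}:

  H_0: rank C_0 − rank ∂_1 = 5 − 4 = 1, and the invariant factors of ∂_1 are all 1, so H_0 = Z.
  H_1: rank ker ∂_1 − rank ∂_2 = (6 − 4) − 0 = 2, and there is no ∂_2, so H_1 = Z^2.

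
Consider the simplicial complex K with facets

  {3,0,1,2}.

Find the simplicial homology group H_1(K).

Fix the vertex order 0 < 1 < 2 < 3 and write every simplex with vertices in increasing order. Then dim K = 3 and the simplices of K are:

  0-simplices (4): [0], [1], [2], [3]
  1-simplices (6): [0,1], [0,2], [0,3], [1,2], [1,3], [2,3]
  2-simplices (4): [0,1,2], [0,1,3], [0,2,3], [1,2,3]
  3-simplices (1): [0,1,2,3]

so the chain groups are C_0 ≅ Z^4, C_1 ≅ Z^6, C_2 ≅ Z^4, C_3 ≅ Z^1.

The boundary map ∂_1: C_1 → C_0 sends each edge [p,q] (with p < q) to q − p.
This gives a 4×6 integer matrix of rank 3; reducing to Smith normal form yields diagonal entries (1,1,1).

∂_2: C_2 → C_1 sends each 2-simplex [p,q,r] to [q,r] − [p,r] + [p,q]. For instance
  ∂[1,2,3] = [2,3] − [1,3] + [1,2],
  ∂[0,1,3] = [1,3] − [0,3] + [0,1].
The 6×4 boundary matrix has rank 3 and Smith normal form diag(1,1,1).

Boundary ∂_3: C_3 → C_2 sends each 3-simplex σ to the alternating sum Σ_i (−1)^i (σ with its i-th vertex removed). For instance
  ∂[0,1,2,3] = [1,2,3] − [0,2,3] + [0,1,3] − [0,1,2].
As a 4×1 matrix over Z this has rank 1, with invariant factors (1).

Reading off H_k = ker ∂_k / im ∂_{k+1}:

  H_1: rank ker ∂_1 − rank ∂_2 = (6 − 3) − 3 = 0, and the invariant factors of ∂_2 are all 1, so H_1 = 0.

H_1 ≅ 0.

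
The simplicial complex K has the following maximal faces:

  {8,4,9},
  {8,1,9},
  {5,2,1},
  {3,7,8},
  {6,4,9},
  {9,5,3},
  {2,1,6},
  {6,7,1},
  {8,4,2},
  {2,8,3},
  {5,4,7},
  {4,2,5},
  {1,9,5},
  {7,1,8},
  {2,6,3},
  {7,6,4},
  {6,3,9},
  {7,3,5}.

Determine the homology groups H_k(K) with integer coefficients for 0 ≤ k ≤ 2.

H_0 ≅ Z,  H_1 ≅ Z^2,  H_2 ≅ Z.

Order the vertices as 1 < 2 < 3 < 4 < 5 < 6 < 7 < 8 < 9. Listing each simplex with vertices in this order, K has dimension 2 with simplices:

  0-simplices (9): [1], [2], [3], [4], [5], [6], [7], [8], [9]
  1-simplices (27): (27 of them)
  2-simplices (18): [1,2,5], [1,2,6], [1,5,9], [1,6,7], [1,7,8], [1,8,9], [2,3,6], [2,3,8], [2,4,5], [2,4,8], [3,5,7], [3,5,9], [3,6,9], [3,7,8], [4,5,7], [4,6,7], [4,6,9], [4,8,9]

so the chain groups are C_0 ≅ Z^9, C_1 ≅ Z^27, C_2 ≅ Z^18.

Boundary ∂_1: C_1 → C_0 is given by ∂[p,q] = [q] − [p].
The 9×27 boundary matrix has rank 8 and Smith normal form diag(1,1,1,1,1,1,1,1).

The boundary map ∂_2: C_2 → C_1 acts by ∂[p,q,r] = [q,r] − [p,r] + [p,q]. For instance
  ∂[2,3,6] = [3,6] − [2,6] + [2,3],
  ∂[1,6,7] = [6,7] − [1,7] + [1,6].
This gives a 27×18 integer matrix of rank 17; reducing to Smith normal form yields diagonal entries (1,1,1,1,1,1,1,1,1,1,1,1,1,1,1,1,1).

From H_k ≅ ker(∂_k) / im(∂_{k+1}) we obtain:

  H_0: rank C_0 − rank ∂_1 = 9 − 8 = 1, and the invariant factors of ∂_1 are all 1, so H_0 ≅ Z.
  H_1: rank ker ∂_1 − rank ∂_2 = (27 − 8) − 17 = 2, and the invariant factors of ∂_2 are all 1, so H_1 ≅ Z^2.
  H_2: rank ker ∂_2 − rank ∂_3 = (18 − 17) − 0 = 1, and there is no ∂_3, so H_2 ≅ Z.

(K is a triangulation of the torus T^2.)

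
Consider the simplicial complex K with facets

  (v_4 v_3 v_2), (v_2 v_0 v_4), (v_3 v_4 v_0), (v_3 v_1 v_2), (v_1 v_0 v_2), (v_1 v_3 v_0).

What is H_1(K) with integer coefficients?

H_1 = 0.

Fix the vertex order v_0 < v_1 < v_2 < v_3 < v_4 and write every simplex with vertices in increasing order. Then dim K = 2 and the simplices of K are:

  0-simplices (5): [v_0], [v_1], [v_2], [v_3], [v_4]
  1-simplices (9): [v_0,v_1], [v_0,v_2], [v_0,v_3], [v_0,v_4], [v_1,v_2], [v_1,v_3], [v_2,v_3], [v_2,v_4], [v_3,v_4]
  2-simplices (6): [v_0,v_1,v_2], [v_0,v_1,v_3], [v_0,v_2,v_4], [v_0,v_3,v_4], [v_1,v_2,v_3], [v_2,v_3,v_4]

Hence C_0 ≅ Z^5, C_1 ≅ Z^9, C_2 ≅ Z^6.

The boundary map ∂_1: C_1 → C_0 is given by ∂[p,q] = [q] − [p].
This gives a 5×9 integer matrix of rank 4; reducing to Smith normal form yields diagonal entries (1,1,1,1).

Boundary ∂_2: C_2 → C_1 sends each 2-simplex [p,q,r] to [q,r] − [p,r] + [p,q]. For instance
  ∂[v_0,v_2,v_4] = [v_2,v_4] − [v_0,v_4] + [v_0,v_2],
  ∂[v_0,v_3,v_4] = [v_3,v_4] − [v_0,v_4] + [v_0,v_3].
The 9×6 boundary matrix has rank 5 and Smith normal form diag(1,1,1,1,1).

Now H_k = ker ∂_k / im ∂_{k+1}, so:

  H_1: rank ker ∂_1 − rank ∂_2 = (9 − 4) − 5 = 0, and the invariant factors of ∂_2 are all 1, so H_1 ≅ 0.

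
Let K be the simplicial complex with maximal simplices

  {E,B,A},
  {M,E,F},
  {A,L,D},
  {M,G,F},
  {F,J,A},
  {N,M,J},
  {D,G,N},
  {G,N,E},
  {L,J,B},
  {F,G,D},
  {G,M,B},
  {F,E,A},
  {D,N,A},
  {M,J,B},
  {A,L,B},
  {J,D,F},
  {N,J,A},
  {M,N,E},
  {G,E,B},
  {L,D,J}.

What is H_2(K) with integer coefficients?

Take the total order A < B < D < E < F < G < J < L < M < N on the vertex set. Then K (dimension 2) consists of the simplices:

  0-simplices (10): A, B, D, E, F, G, J, L, M, N
  1-simplices (30): AB, AD, AE, AF, AJ, AL, AN, BE, BG, BJ, BL, BM, DF, DG, DJ, DL, DN, EF, EG, EM, EN, FG, FJ, FM, GM, GN, JL, JM, JN, MN
  2-simplices (20): ABE, ABL, ADL, ADN, AEF, AFJ, AJN, BEG, BGM, BJL, BJM, DFG, DFJ, DGN, DJL, EFM, EGN, EMN, FGM, JMN

so the chain groups are C_0 ≅ Z^10, C_1 ≅ Z^30, C_2 ≅ Z^20.

The boundary map ∂_1: C_1 → C_0 is given by ∂[p,q] = [q] − [p]. For instance
  ∂EN = N − E.
As a 10×30 matrix over Z this has rank 9, with invariant factors (1,1,1,1,1,1,1,1,1).

∂_2: C_2 → C_1 sends each 2-simplex [p,q,r] to [q,r] − [p,r] + [p,q]. For instance
  ∂EMN = MN − EN + EM,
  ∂BEG = EG − BG + BE.
The 30×20 boundary matrix has rank 20 and Smith normal form diag(1,1,1,1,1,1,1,1,1,1,1,1,1,1,1,1,1,1,1,2).

Computing H_k = (kernel of ∂_k) / (image of ∂_{k+1}):

  H_2: rank ker ∂_2 − rank ∂_3 = (20 − 20) − 0 = 0, and there is no ∂_3, so H_2 ≅ 0.

H_2 = 0.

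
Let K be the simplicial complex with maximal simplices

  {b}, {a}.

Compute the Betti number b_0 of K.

b_0 = 2.

We work with the vertex ordering a < b. The simplices of K, each written with vertices in increasing order, are:

  0-simplices (2): a, b

so the chain groups are C_0 ≅ Z^2.

From H_k ≅ ker(∂_k) / im(∂_{k+1}) we obtain:

  H_0: rank C_0 − rank ∂_1 = 2 − 0 = 2, and there is no ∂_1, so H_0 = Z^2.

Hence the Betti numbers are b_0 = 2.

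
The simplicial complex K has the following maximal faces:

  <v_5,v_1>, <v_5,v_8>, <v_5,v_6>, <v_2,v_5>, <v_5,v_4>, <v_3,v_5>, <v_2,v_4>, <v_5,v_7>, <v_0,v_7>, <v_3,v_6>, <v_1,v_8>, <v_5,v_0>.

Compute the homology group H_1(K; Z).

H_1 ≅ Z^4.

Order the vertices as v_0 < v_1 < v_2 < v_3 < v_4 < v_5 < v_6 < v_7 < v_8. Listing each simplex with vertices in this order, K has dimension 1 with simplices:

  0-simplices (9): [v_0], [v_1], [v_2], [v_3], [v_4], [v_5], [v_6], [v_7], [v_8]
  1-simplices (12): [v_0,v_5], [v_0,v_7], [v_1,v_5], [v_1,v_8], [v_2,v_4], [v_2,v_5], [v_3,v_5], [v_3,v_6], [v_4,v_5], [v_5,v_6], [v_5,v_7], [v_5,v_8]

so the chain groups are C_0 ≅ Z^9, C_1 ≅ Z^12.

Boundary ∂_1: C_1 → C_0 sends each edge [p,q] (with p < q) to q − p. For instance
  ∂[v_5,v_6] = [v_6] − [v_5].
The resulting 9×12 matrix has rank 8, and its Smith normal form has invariant factors (1,1,1,1,1,1,1,1).

Computing H_k = (kernel of ∂_k) / (image of ∂_{k+1}):

  H_1: rank ker ∂_1 − rank ∂_2 = (12 − 8) − 0 = 4, and there is no ∂_2, so H_1 = Z^4.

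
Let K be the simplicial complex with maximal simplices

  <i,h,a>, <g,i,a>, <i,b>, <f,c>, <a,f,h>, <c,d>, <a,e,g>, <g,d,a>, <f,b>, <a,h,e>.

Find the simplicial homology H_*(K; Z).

Fix the vertex order a < b < c < d < e < f < g < h < i and write every simplex with vertices in increasing order. Then dim K = 2 and the simplices of K are:

  0-simplices (9): a, b, c, d, e, f, g, h, i
  1-simplices (16): ad, ae, af, ag, ah, ai, bf, bi, cd, cf, dg, eg, eh, fh, gi, hi
  2-simplices (6): adg, aeg, aeh, afh, agi, ahi

so the chain groups are C_0 ≅ Z^9, C_1 ≅ Z^16, C_2 ≅ Z^6.

Boundary ∂_1: C_1 → C_0 sends each edge [p,q] (with p < q) to q − p.
The 9×16 boundary matrix has rank 8 and Smith normal form diag(1,1,1,1,1,1,1,1).

∂_2: C_2 → C_1 acts by ∂[p,q,r] = [q,r] − [p,r] + [p,q]. For instance
  ∂aeh = eh − ah + ae,
  ∂agi = gi − ai + ag.
The resulting 16×6 matrix has rank 6, and its Smith normal form has invariant factors (1,1,1,1,1,1).

Computing H_k = (kernel of ∂_k) / (image of ∂_{k+1}):

  H_0: rank C_0 − rank ∂_1 = 9 − 8 = 1, and the invariant factors of ∂_1 are all 1, so H_0 = Z.
  H_1: rank ker ∂_1 − rank ∂_2 = (16 − 8) − 6 = 2, and the invariant factors of ∂_2 are all 1, so H_1 = Z^2.
  H_2: rank ker ∂_2 − rank ∂_3 = (6 − 6) − 0 = 0, and there is no ∂_3, so H_2 = 0.

H_0 = Z,  H_1 = Z^2,  H_2 = 0.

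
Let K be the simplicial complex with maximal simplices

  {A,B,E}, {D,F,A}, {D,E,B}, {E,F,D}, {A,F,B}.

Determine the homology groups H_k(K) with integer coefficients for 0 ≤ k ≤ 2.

H_0 ≅ Z,  H_1 ≅ Z,  H_2 = 0.

Take the total order A < B < D < E < F on the vertex set. Then K (dimension 2) consists of the simplices:

  0-simplices (5): A, B, D, E, F
  1-simplices (10): AB, AD, AE, AF, BD, BE, BF, DE, DF, EF
  2-simplices (5): ABE, ABF, ADF, BDE, DEF

giving chain groups C_0 ≅ Z^5, C_1 ≅ Z^10, C_2 ≅ Z^5.

The boundary map ∂_1: C_1 → C_0 is given by ∂[p,q] = [q] − [p].
The 5×10 boundary matrix has rank 4 and Smith normal form diag(1,1,1,1).

The boundary map ∂_2: C_2 → C_1 acts by ∂[p,q,r] = [q,r] − [p,r] + [p,q]. For instance
  ∂DEF = EF − DF + DE,
  ∂ADF = DF − AF + AD.
As a 10×5 matrix over Z this has rank 5, with invariant factors (1,1,1,1,1).

From H_k ≅ ker(∂_k) / im(∂_{k+1}) we obtain:

  H_0: rank C_0 − rank ∂_1 = 5 − 4 = 1, and the invariant factors of ∂_1 are all 1, so H_0 ≅ Z.
  H_1: rank ker ∂_1 − rank ∂_2 = (10 − 4) − 5 = 1, and the invariant factors of ∂_2 are all 1, so H_1 ≅ Z.
  H_2: rank ker ∂_2 − rank ∂_3 = (5 − 5) − 0 = 0, and there is no ∂_3, so H_2 ≅ 0.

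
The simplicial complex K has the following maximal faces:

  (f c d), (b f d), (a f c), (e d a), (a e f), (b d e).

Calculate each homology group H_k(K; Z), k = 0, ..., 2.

Fix the vertex order a < b < c < d < e < f and write every simplex with vertices in increasing order. Then dim K = 2 and the simplices of K are:

  0-simplices (6): a, b, c, d, e, f
  1-simplices (12): ac, ad, ae, af, bd, be, bf, cd, cf, de, df, ef
  2-simplices (6): acf, ade, aef, bde, bdf, cdf

so the chain groups are C_0 ≅ Z^6, C_1 ≅ Z^12, C_2 ≅ Z^6.

The boundary map ∂_1: C_1 → C_0 maps an edge to its endpoints' difference, ∂[p,q] = q − p. For instance
  ∂de = e − d.
The 6×12 boundary matrix has rank 5 and Smith normal form diag(1,1,1,1,1).

∂_2: C_2 → C_1 sends each 2-simplex [p,q,r] to [q,r] − [p,r] + [p,q]. For instance
  ∂bdf = df − bf + bd,
  ∂acf = cf − af + ac.
The resulting 12×6 matrix has rank 6, and its Smith normal form has invariant factors (1,1,1,1,1,1).

Computing H_k = (kernel of ∂_k) / (image of ∂_{k+1}):

  H_0: rank C_0 − rank ∂_1 = 6 − 5 = 1, and the invariant factors of ∂_1 are all 1, so H_0 = Z.
  H_1: rank ker ∂_1 − rank ∂_2 = (12 − 5) − 6 = 1, and the invariant factors of ∂_2 are all 1, so H_1 = Z.
  H_2: rank ker ∂_2 − rank ∂_3 = (6 − 6) − 0 = 0, and there is no ∂_3, so H_2 = 0.

H_0 = Z,  H_1 = Z,  H_2 = 0.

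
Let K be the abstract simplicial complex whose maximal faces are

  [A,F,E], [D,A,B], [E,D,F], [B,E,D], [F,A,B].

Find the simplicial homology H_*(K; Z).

H_0 ≅ Z,  H_1 ≅ Z,  H_2 = 0.

Take the total order A < B < D < E < F on the vertex set. Then K (dimension 2) consists of the simplices:

  0-simplices (5): A, B, D, E, F
  1-simplices (10): AB, AD, AE, AF, BD, BE, BF, DE, DF, EF
  2-simplices (5): ABD, ABF, AEF, BDE, DEF

so the chain groups are C_0 ≅ Z^5, C_1 ≅ Z^10, C_2 ≅ Z^5.

The boundary map ∂_1: C_1 → C_0 sends each edge [p,q] (with p < q) to q − p.
The resulting 5×10 matrix has rank 4, and its Smith normal form has invariant factors (1,1,1,1).

Boundary ∂_2: C_2 → C_1 sends each 2-simplex [p,q,r] to [q,r] − [p,r] + [p,q]. For instance
  ∂ABD = BD − AD + AB,
  ∂BDE = DE − BE + BD.
This gives a 10×5 integer matrix of rank 5; reducing to Smith normal form yields diagonal entries (1,1,1,1,1).

From H_k ≅ ker(∂_k) / im(∂_{k+1}) we obtain:

  H_0: rank C_0 − rank ∂_1 = 5 − 4 = 1, and the invariant factors of ∂_1 are all 1, so H_0 ≅ Z.
  H_1: rank ker ∂_1 − rank ∂_2 = (10 − 4) − 5 = 1, and the invariant factors of ∂_2 are all 1, so H_1 ≅ Z.
  H_2: rank ker ∂_2 − rank ∂_3 = (5 − 5) − 0 = 0, and there is no ∂_3, so H_2 ≅ 0.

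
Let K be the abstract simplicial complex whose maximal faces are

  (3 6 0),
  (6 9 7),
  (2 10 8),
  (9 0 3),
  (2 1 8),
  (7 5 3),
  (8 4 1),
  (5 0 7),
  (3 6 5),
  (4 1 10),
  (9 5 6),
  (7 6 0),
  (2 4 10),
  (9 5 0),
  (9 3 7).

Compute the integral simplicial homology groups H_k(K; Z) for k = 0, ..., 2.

H_0 = Z^2,  H_1 = Z ⊕ Z/2,  H_2 = 0.

Take the total order 0 < 1 < 2 < 3 < 4 < 5 < 6 < 7 < 8 < 9 < 10 on the vertex set. Then K (dimension 2) consists of the simplices:

  0-simplices (11): [0], [1], [2], [3], [4], [5], [6], [7], [8], [9], [10]
  1-simplices (25): (25 of them)
  2-simplices (15): [0,3,6], [0,3,9], [0,5,7], [0,5,9], [0,6,7], [1,2,8], [1,4,8], [1,4,10], [2,4,10], [2,8,10], [3,5,6], [3,5,7], [3,7,9], [5,6,9], [6,7,9]

so the chain groups are C_0 ≅ Z^11, C_1 ≅ Z^25, C_2 ≅ Z^15.

The boundary map ∂_1: C_1 → C_0 maps an edge to its endpoints' difference, ∂[p,q] = q − p.
As a 11×25 matrix over Z this has rank 9, with invariant factors (1,1,1,1,1,1,1,1,1).

∂_2: C_2 → C_1 acts by ∂[p,q,r] = [q,r] − [p,r] + [p,q]. For instance
  ∂[0,5,7] = [5,7] − [0,7] + [0,5],
  ∂[3,5,7] = [5,7] − [3,7] + [3,5].
This gives a 25×15 integer matrix of rank 15; reducing to Smith normal form yields diagonal entries (1,1,1,1,1,1,1,1,1,1,1,1,1,1,2).

Computing H_k = (kernel of ∂_k) / (image of ∂_{k+1}):

  H_0: rank C_0 − rank ∂_1 = 11 − 9 = 2, and the invariant factors of ∂_1 are all 1, so H_0 = Z^2.
  H_1: rank ker ∂_1 − rank ∂_2 = (25 − 9) − 15 = 1, and ∂_2 has invariant factor 2 > 1, so H_1 = Z ⊕ Z/2.
  H_2: rank ker ∂_2 − rank ∂_3 = (15 − 15) − 0 = 0, and there is no ∂_3, so H_2 = 0.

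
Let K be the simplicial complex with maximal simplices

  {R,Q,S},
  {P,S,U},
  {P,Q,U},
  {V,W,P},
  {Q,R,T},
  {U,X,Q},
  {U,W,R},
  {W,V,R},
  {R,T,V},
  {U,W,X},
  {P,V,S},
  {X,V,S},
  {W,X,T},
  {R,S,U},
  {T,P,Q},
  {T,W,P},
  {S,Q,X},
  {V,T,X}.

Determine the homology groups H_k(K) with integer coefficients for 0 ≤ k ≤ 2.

K has 9 vertices, 27 edges, 18 triangles.
rank ∂_0 = 0, rank ∂_1 = 8 ⇒ b_0 = 9 − 0 − 8 = 1; all invariant factors of ∂_1 are 1 so no torsion. So H_0 = Z.
rank ∂_1 = 8, rank ∂_2 = 18 ⇒ b_1 = 27 − 8 − 18 = 1; ∂_2 has invariant factor(s) [2] giving torsion. So H_1 = Z ⊕ Z/2Z.
rank ∂_2 = 18, rank ∂_3 = 0 ⇒ b_2 = 18 − 18 − 0 = 0. So H_2 = 0.

H_0 ≅ Z,  H_1 ≅ Z ⊕ Z/2Z,  H_2 = 0.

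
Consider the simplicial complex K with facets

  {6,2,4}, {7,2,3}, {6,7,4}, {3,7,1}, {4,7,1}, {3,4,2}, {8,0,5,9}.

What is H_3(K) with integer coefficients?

We work with the vertex ordering 0 < 1 < 2 < 3 < 4 < 5 < 6 < 7 < 8 < 9. The simplices of K, each written with vertices in increasing order, are:

  0-simplices (10): [0], [1], [2], [3], [4], [5], [6], [7], [8], [9]
  1-simplices (18): [0,5], [0,8], [0,9], [1,3], [1,4], [1,7], [2,3], [2,4], [2,6], [2,7], [3,4], [3,7], [4,6], [4,7], [5,8], [5,9], [6,7], [8,9]
  2-simplices (10): [0,5,8], [0,5,9], [0,8,9], [1,3,7], [1,4,7], [2,3,4], [2,3,7], [2,4,6], [4,6,7], [5,8,9]
  3-simplices (1): [0,5,8,9]

so the chain groups are C_0 ≅ Z^10, C_1 ≅ Z^18, C_2 ≅ Z^10, C_3 ≅ Z^1.

Boundary ∂_1: C_1 → C_0 sends each edge [p,q] (with p < q) to q − p.
The 10×18 boundary matrix has rank 8 and Smith normal form diag(1,1,1,1,1,1,1,1).

Boundary ∂_2: C_2 → C_1 acts by ∂[p,q,r] = [q,r] − [p,r] + [p,q]. For instance
  ∂[1,3,7] = [3,7] − [1,7] + [1,3],
  ∂[2,3,4] = [3,4] − [2,4] + [2,3].
The resulting 18×10 matrix has rank 9, and its Smith normal form has invariant factors (1,1,1,1,1,1,1,1,1).

Boundary ∂_3: C_3 → C_2 sends each 3-simplex σ to the alternating sum Σ_i (−1)^i (σ with its i-th vertex removed). For instance
  ∂[0,5,8,9] = [5,8,9] − [0,8,9] + [0,5,9] − [0,5,8].
As a 10×1 matrix over Z this has rank 1, with invariant factors (1).

Computing H_k = (kernel of ∂_k) / (image of ∂_{k+1}):

  H_3: rank ker ∂_3 − rank ∂_4 = (1 − 1) − 0 = 0, and there is no ∂_4, so H_3 = 0.

(K is a triangulation of the disjoint union of the 3-simplex and the cylinder S^1 x I.)

H_3 ≅ 0.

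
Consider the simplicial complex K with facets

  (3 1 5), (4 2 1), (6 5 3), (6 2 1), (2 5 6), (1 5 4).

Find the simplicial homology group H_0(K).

H_0 ≅ Z.

K has 6 vertices, 12 edges, 6 triangles.
rank ∂_0 = 0, rank ∂_1 = 5 ⇒ b_0 = 6 − 0 − 5 = 1; all invariant factors of ∂_1 are 1 so no torsion. So H_0 = Z.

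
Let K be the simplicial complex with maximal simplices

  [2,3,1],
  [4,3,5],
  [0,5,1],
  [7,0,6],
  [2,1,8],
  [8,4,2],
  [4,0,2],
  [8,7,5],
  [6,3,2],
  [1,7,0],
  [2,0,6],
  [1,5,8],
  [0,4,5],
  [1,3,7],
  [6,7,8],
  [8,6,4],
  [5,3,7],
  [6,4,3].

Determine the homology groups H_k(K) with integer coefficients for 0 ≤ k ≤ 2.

Order the vertices as 0 < 1 < 2 < 3 < 4 < 5 < 6 < 7 < 8. Listing each simplex with vertices in this order, K has dimension 2 with simplices:

  0-simplices (9): [0], [1], [2], [3], [4], [5], [6], [7], [8]
  1-simplices (27): (27 of them)
  2-simplices (18): [0,1,5], [0,1,7], [0,2,4], [0,2,6], [0,4,5], [0,6,7], [1,2,3], [1,2,8], [1,3,7], [1,5,8], [2,3,6], [2,4,8], [3,4,5], [3,4,6], [3,5,7], [4,6,8], [5,7,8], [6,7,8]

so the chain groups are C_0 ≅ Z^9, C_1 ≅ Z^27, C_2 ≅ Z^18.

The boundary map ∂_1: C_1 → C_0 is given by ∂[p,q] = [q] − [p]. For instance
  ∂[3,4] = [4] − [3].
The resulting 9×27 matrix has rank 8, and its Smith normal form has invariant factors (1,1,1,1,1,1,1,1).

Boundary ∂_2: C_2 → C_1 sends each 2-simplex [p,q,r] to [q,r] − [p,r] + [p,q]. For instance
  ∂[0,1,5] = [1,5] − [0,5] + [0,1],
  ∂[5,7,8] = [7,8] − [5,8] + [5,7].
The 27×18 boundary matrix has rank 18 and Smith normal form diag(1,1,1,1,1,1,1,1,1,1,1,1,1,1,1,1,1,2).

Reading off H_k = ker ∂_k / im ∂_{k+1}:

  H_0: rank C_0 − rank ∂_1 = 9 − 8 = 1, and the invariant factors of ∂_1 are all 1, so H_0 ≅ Z.
  H_1: rank ker ∂_1 − rank ∂_2 = (27 − 8) − 18 = 1, and ∂_2 has invariant factor 2 > 1, so H_1 ≅ Z × Z/2.
  H_2: rank ker ∂_2 − rank ∂_3 = (18 − 18) − 0 = 0, and there is no ∂_3, so H_2 ≅ 0.

(K is a triangulation of the Klein bottle.)

H_0 ≅ Z,  H_1 ≅ Z × Z/2,  H_2 = 0.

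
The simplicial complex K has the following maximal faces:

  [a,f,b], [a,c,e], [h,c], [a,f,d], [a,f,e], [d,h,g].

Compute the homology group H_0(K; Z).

H_0 = Z.

Order the vertices as a < b < c < d < e < f < g < h. Listing each simplex with vertices in this order, K has dimension 2 with simplices:

  0-simplices (8): a, b, c, d, e, f, g, h
  1-simplices (13): ab, ac, ad, ae, af, bf, ce, ch, df, dg, dh, ef, gh
  2-simplices (5): abf, ace, adf, aef, dgh

so the chain groups are C_0 ≅ Z^8, C_1 ≅ Z^13, C_2 ≅ Z^5.

∂_1: C_1 → C_0 is given by ∂[p,q] = [q] − [p].
This gives a 8×13 integer matrix of rank 7; reducing to Smith normal form yields diagonal entries (1,1,1,1,1,1,1).

∂_2: C_2 → C_1 sends each 2-simplex [p,q,r] to [q,r] − [p,r] + [p,q]. For instance
  ∂dgh = gh − dh + dg,
  ∂abf = bf − af + ab.
This gives a 13×5 integer matrix of rank 5; reducing to Smith normal form yields diagonal entries (1,1,1,1,1).

From H_k ≅ ker(∂_k) / im(∂_{k+1}) we obtain:

  H_0: rank C_0 − rank ∂_1 = 8 − 7 = 1, and the invariant factors of ∂_1 are all 1, so H_0 = Z.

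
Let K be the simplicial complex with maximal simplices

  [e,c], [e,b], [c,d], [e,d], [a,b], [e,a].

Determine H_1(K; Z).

Order the vertices as a < b < c < d < e. Listing each simplex with vertices in this order, K has dimension 1 with simplices:

  0-simplices (5): a, b, c, d, e
  1-simplices (6): ab, ae, be, cd, ce, de

giving chain groups C_0 ≅ Z^5, C_1 ≅ Z^6.

The boundary map ∂_1: C_1 → C_0 sends each edge [p,q] (with p < q) to q − p. For instance
  ∂cd = d − c.
The 5×6 boundary matrix has rank 4 and Smith normal form diag(1,1,1,1).

Reading off H_k = ker ∂_k / im ∂_{k+1}:

  H_1: rank ker ∂_1 − rank ∂_2 = (6 − 4) − 0 = 2, and there is no ∂_2, so H_1 ≅ Z^2.

H_1 = Z^2.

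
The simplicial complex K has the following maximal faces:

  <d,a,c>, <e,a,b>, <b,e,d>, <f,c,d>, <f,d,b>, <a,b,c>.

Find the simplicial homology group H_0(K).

Fix the vertex order a < b < c < d < e < f and write every simplex with vertices in increasing order. Then dim K = 2 and the simplices of K are:

  0-simplices (6): a, b, c, d, e, f
  1-simplices (12): ab, ac, ad, ae, bc, bd, be, bf, cd, cf, de, df
  2-simplices (6): abc, abe, acd, bde, bdf, cdf

so the chain groups are C_0 ≅ Z^6, C_1 ≅ Z^12, C_2 ≅ Z^6.

∂_1: C_1 → C_0 sends each edge [p,q] (with p < q) to q − p. For instance
  ∂be = e − b.
As a 6×12 matrix over Z this has rank 5, with invariant factors (1,1,1,1,1).

Boundary ∂_2: C_2 → C_1 acts by ∂[p,q,r] = [q,r] − [p,r] + [p,q]. For instance
  ∂bde = de − be + bd,
  ∂cdf = df − cf + cd.
As a 12×6 matrix over Z this has rank 6, with invariant factors (1,1,1,1,1,1).

Computing H_k = (kernel of ∂_k) / (image of ∂_{k+1}):

  H_0: rank C_0 − rank ∂_1 = 6 − 5 = 1, and the invariant factors of ∂_1 are all 1, so H_0 = Z.

(K is a triangulation of the cylinder S^1 x I.)

H_0 ≅ Z.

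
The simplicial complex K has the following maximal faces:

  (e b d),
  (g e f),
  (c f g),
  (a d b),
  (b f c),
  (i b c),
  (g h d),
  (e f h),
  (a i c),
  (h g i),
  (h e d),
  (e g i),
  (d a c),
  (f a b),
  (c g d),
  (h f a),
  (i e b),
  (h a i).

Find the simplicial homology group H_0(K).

Order the vertices as a < b < c < d < e < f < g < h < i. Listing each simplex with vertices in this order, K has dimension 2 with simplices:

  0-simplices (9): a, b, c, d, e, f, g, h, i
  1-simplices (27): ab, ac, ad, af, ah, ai, bc, bd, be, bf, bi, cd, cf, cg, ci, de, dg, dh, ef, eg, eh, ei, fg, fh, gh, gi, hi
  2-simplices (18): abd, abf, acd, aci, afh, ahi, bcf, bci, bde, bei, cdg, cfg, deh, dgh, efg, efh, egi, ghi

so the chain groups are C_0 ≅ Z^9, C_1 ≅ Z^27, C_2 ≅ Z^18.

Boundary ∂_1: C_1 → C_0 is given by ∂[p,q] = [q] − [p].
This gives a 9×27 integer matrix of rank 8; reducing to Smith normal form yields diagonal entries (1,1,1,1,1,1,1,1).

The boundary map ∂_2: C_2 → C_1 sends each 2-simplex [p,q,r] to [q,r] − [p,r] + [p,q]. For instance
  ∂acd = cd − ad + ac,
  ∂aci = ci − ai + ac.
This gives a 27×18 integer matrix of rank 18; reducing to Smith normal form yields diagonal entries (1,1,1,1,1,1,1,1,1,1,1,1,1,1,1,1,1,2).

Now H_k = ker ∂_k / im ∂_{k+1}, so:

  H_0: rank C_0 − rank ∂_1 = 9 − 8 = 1, and the invariant factors of ∂_1 are all 1, so H_0 ≅ Z.

H_0 = Z.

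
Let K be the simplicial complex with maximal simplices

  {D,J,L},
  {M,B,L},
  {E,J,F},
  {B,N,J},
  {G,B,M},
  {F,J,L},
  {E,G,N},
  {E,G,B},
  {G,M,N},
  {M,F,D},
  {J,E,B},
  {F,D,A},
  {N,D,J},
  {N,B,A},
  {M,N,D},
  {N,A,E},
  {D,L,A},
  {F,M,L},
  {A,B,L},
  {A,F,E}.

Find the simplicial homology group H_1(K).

H_1 ≅ Z ⊕ Z/2Z.

We work with the vertex ordering A < B < D < E < F < G < J < L < M < N. The simplices of K, each written with vertices in increasing order, are:

  0-simplices (10): A, B, D, E, F, G, J, L, M, N
  1-simplices (30): AB, AD, AE, AF, AL, AN, BE, BG, BJ, BL, BM, BN, DF, DJ, DL, DM, DN, EF, EG, EJ, EN, FJ, FL, FM, GM, GN, JL, JN, LM, MN
  2-simplices (20): ABL, ABN, ADF, ADL, AEF, AEN, BEG, BEJ, BGM, BJN, BLM, DFM, DJL, DJN, DMN, EFJ, EGN, FJL, FLM, GMN

so the chain groups are C_0 ≅ Z^10, C_1 ≅ Z^30, C_2 ≅ Z^20.

∂_1: C_1 → C_0 maps an edge to its endpoints' difference, ∂[p,q] = q − p.
This gives a 10×30 integer matrix of rank 9; reducing to Smith normal form yields diagonal entries (1,1,1,1,1,1,1,1,1).

The boundary map ∂_2: C_2 → C_1 acts by ∂[p,q,r] = [q,r] − [p,r] + [p,q]. For instance
  ∂DJN = JN − DN + DJ,
  ∂ADF = DF − AF + AD.
This gives a 30×20 integer matrix of rank 20; reducing to Smith normal form yields diagonal entries (1,1,1,1,1,1,1,1,1,1,1,1,1,1,1,1,1,1,1,2).

Computing H_k = (kernel of ∂_k) / (image of ∂_{k+1}):

  H_1: rank ker ∂_1 − rank ∂_2 = (30 − 9) − 20 = 1, and ∂_2 has invariant factor 2 > 1, so H_1 ≅ Z ⊕ Z/2Z.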